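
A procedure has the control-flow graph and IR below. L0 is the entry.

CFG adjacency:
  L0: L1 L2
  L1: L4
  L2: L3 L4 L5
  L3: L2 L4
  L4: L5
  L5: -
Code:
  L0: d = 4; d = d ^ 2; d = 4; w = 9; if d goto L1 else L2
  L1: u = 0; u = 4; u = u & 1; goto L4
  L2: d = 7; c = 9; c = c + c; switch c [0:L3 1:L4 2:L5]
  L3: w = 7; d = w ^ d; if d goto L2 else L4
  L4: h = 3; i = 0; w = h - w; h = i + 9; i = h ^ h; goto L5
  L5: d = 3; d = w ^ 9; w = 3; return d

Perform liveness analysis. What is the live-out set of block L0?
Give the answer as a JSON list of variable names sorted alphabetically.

Answer: ["w"]

Analysis:
Per-block:
  L0 def {d,w} use ∅
  L1 def {u} use ∅
  L2 def {c,d} use ∅
  L3 def {d,w} use {d}
  L4 def {h,i,w} use {w}
  L5 def {d,w} use {w}

Backward fixpoint:
  L0 li=∅ lo={w}
  L1 li={w} lo={w}
  L2 li={w} lo={d,w}
  L3 li={d} lo={w}
  L4 li={w} lo={w}
  L5 li={w} lo=∅

live-out(L0) = ["w"]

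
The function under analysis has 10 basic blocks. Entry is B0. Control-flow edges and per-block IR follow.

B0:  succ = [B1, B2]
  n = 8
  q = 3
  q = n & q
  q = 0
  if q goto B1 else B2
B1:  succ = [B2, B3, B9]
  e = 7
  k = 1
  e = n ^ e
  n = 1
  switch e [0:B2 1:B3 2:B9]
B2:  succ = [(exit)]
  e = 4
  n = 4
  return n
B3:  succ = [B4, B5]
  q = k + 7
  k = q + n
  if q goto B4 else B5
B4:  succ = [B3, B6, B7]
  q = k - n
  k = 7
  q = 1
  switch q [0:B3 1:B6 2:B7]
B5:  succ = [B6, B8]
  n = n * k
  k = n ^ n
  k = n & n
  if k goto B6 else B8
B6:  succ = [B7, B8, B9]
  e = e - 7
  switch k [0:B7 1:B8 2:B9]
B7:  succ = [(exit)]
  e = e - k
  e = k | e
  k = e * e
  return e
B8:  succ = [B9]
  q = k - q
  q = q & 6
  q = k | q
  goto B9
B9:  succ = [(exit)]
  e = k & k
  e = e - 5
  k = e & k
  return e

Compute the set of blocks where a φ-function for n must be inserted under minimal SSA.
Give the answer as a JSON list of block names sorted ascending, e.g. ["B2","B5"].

idom tree: B1←B0 B2←B0 B3←B1 B4←B3 B5←B3 B6←B3 B7←B3 B8←B3 B9←B1
Join-block Dom:
  B2: preds {B0,B1}: {B0} ∩ {B0,B1} = {B0}; idom=B0
  B3: preds {B1,B4}: {B0,B1} ∩ {B0,B1,B3,B4} = {B0,B1}; idom=B1
  B6: preds {B4,B5}: {B0,B1,B3,B4} ∩ {B0,B1,B3,B5} = {B0,B1,B3}; idom=B3
  B7: preds {B4,B6}: {B0,B1,B3,B4} ∩ {B0,B1,B3,B6} = {B0,B1,B3}; idom=B3
  B8: preds {B5,B6}: {B0,B1,B3,B5} ∩ {B0,B1,B3,B6} = {B0,B1,B3}; idom=B3
  B9: preds {B1,B6,B8}: {B0,B1} ∩ {B0,B1,B3,B6} ∩ {B0,B1,B3,B8} = {B0,B1}; idom=B1

Frontier:
  join B2 pred B0: · stop@B0
  join B2 pred B1: B1 stop@B0
  join B3 pred B1: · stop@B1
  join B3 pred B4: B4→B3 stop@B1
  join B6 pred B4: B4 stop@B3
  join B6 pred B5: B5 stop@B3
  join B7 pred B4: B4 stop@B3
  join B7 pred B6: B6 stop@B3
  join B8 pred B5: B5 stop@B3
  join B8 pred B6: B6 stop@B3
  join B9 pred B1: · stop@B1
  join B9 pred B6: B6→B3 stop@B1
  join B9 pred B8: B8→B3 stop@B1
  DF(B0)=∅
  DF(B1)={B2}
  DF(B2)=∅
  DF(B3)={B3,B9}
  DF(B4)={B3,B6,B7}
  DF(B5)={B6,B8}
  DF(B6)={B7,B8,B9}
  DF(B7)=∅
  DF(B8)={B9}
  DF(B9)=∅

φ for n: defs {B0,B1,B2,B5}
  DF⁺ = {B2,B6,B7,B8,B9}

Answer: ["B2", "B6", "B7", "B8", "B9"]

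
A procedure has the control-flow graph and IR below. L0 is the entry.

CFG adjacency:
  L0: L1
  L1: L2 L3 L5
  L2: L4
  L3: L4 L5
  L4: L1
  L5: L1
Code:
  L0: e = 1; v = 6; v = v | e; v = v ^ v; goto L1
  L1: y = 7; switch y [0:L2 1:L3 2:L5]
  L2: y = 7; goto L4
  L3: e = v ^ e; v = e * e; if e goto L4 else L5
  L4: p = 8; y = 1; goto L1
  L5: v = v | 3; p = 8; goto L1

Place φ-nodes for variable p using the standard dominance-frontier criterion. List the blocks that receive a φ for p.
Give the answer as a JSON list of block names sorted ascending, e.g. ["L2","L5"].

Answer: ["L1"]

Derivation:
idom tree: L1←L0 L2←L1 L3←L1 L4←L1 L5←L1
Join-block Dom:
  L1: preds {L0,L4,L5}: {L0} ∩ {L0,L1,L4} ∩ {L0,L1,L5} = {L0}; idom=L0
  L4: preds {L2,L3}: {L0,L1,L2} ∩ {L0,L1,L3} = {L0,L1}; idom=L1
  L5: preds {L1,L3}: {L0,L1} ∩ {L0,L1,L3} = {L0,L1}; idom=L1

DF derivation:
  join L1 pred L0: · stop@L0
  join L1 pred L4: L4→L1 stop@L0
  join L1 pred L5: L5→L1 stop@L0
  join L4 pred L2: L2 stop@L1
  join L4 pred L3: L3 stop@L1
  join L5 pred L1: · stop@L1
  join L5 pred L3: L3 stop@L1
  L0: DF=∅
  L1: DF={L1}
  L2: DF={L4}
  L3: DF={L4,L5}
  L4: DF={L1}
  L5: DF={L1}

φ for p: defs {L4,L5}
  DF⁺ = {L1}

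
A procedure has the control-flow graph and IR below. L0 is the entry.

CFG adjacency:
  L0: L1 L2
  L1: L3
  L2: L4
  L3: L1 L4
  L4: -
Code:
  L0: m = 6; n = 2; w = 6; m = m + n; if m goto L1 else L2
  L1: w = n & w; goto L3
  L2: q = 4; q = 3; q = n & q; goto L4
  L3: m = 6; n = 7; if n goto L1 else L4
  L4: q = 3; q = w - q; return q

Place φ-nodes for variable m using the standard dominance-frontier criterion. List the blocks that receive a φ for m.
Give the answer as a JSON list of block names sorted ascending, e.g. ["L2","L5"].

idom tree: L1←L0 L2←L0 L3←L1 L4←L0
Dom∩ at merges:
  L1: preds {L0,L3}: {L0} ∩ {L0,L1,L3} = {L0}; idom=L0
  L4: preds {L2,L3}: {L0,L2} ∩ {L0,L1,L3} = {L0}; idom=L0

DF derivation:
  L1←L0: walk · to L0
  L1←L3: walk L3→L1 to L0
  L4←L2: walk L2 to L0
  L4←L3: walk L3→L1 to L0
  L0 → ∅
  L1 → {L1,L4}
  L2 → {L4}
  L3 → {L1,L4}
  L4 → ∅

φ for m: defs {L0,L3}
  DF⁺ = {L1,L4}

Answer: ["L1", "L4"]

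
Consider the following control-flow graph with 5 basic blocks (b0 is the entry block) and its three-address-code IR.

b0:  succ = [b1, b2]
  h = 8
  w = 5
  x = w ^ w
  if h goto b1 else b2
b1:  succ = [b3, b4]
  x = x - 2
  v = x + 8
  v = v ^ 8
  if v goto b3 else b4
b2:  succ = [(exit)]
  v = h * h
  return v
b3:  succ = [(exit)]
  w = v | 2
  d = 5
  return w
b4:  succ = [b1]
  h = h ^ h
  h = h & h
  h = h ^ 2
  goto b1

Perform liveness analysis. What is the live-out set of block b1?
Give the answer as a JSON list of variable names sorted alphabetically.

Answer: ["h", "v", "x"]

Analysis:
def/use:
  b0: {h,w,x} / ∅
  b1: {v,x} / {x}
  b2: {v} / {h}
  b3: {d,w} / {v}
  b4: {h} / {h}

Liveness:
  b0: in=∅ out={h,x}
  b1: in={h,x} out={h,v,x}
  b2: in={h} out=∅
  b3: in={v} out=∅
  b4: in={h,x} out={h,x}

live-out(b1) = ["h", "v", "x"]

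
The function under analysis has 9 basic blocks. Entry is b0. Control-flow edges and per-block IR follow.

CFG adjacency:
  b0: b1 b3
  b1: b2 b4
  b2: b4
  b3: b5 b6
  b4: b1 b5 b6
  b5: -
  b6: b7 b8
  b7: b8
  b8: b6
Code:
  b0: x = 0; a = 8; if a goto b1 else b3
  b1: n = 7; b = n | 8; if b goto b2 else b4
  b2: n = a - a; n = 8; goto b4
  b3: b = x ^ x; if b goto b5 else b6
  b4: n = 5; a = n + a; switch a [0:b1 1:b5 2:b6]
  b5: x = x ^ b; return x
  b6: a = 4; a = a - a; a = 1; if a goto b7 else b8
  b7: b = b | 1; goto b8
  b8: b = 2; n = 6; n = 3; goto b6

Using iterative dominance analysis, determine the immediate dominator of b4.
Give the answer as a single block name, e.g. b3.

idom tree: b1←b0 b2←b1 b3←b0 b4←b1 b5←b0 b6←b0 b7←b6 b8←b6
Dom at joins:
  b1: preds {b0,b4}: {b0} ∩ {b0,b1,b4} = {b0}; idom=b0
  b4: preds {b1,b2}: {b0,b1} ∩ {b0,b1,b2} = {b0,b1}; idom=b1
  b5: preds {b3,b4}: {b0,b3} ∩ {b0,b1,b4} = {b0}; idom=b0
  b6: preds {b3,b4,b8}: {b0,b3} ∩ {b0,b1,b4} ∩ {b0,b6,b8} = {b0}; idom=b0
  b8: preds {b6,b7}: {b0,b6} ∩ {b0,b6,b7} = {b0,b6}; idom=b6

idom(b4) = b1

Answer: b1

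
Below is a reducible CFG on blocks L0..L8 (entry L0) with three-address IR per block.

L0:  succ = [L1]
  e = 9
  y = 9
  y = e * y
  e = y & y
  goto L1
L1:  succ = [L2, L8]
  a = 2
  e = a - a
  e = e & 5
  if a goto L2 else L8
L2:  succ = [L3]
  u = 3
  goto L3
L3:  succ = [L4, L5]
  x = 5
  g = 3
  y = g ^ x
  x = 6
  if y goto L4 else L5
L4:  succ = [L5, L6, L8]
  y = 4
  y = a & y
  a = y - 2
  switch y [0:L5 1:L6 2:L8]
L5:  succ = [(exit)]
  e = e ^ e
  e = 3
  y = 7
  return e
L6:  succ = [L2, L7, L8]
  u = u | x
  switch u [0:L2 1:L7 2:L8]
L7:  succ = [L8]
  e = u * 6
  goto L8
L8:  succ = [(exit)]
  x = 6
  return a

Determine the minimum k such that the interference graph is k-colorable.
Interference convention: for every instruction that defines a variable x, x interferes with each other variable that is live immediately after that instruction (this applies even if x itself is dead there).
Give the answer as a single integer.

Answer: 5

Derivation:
Per-block:
  L0 def {e,y} use ∅
  L1 def {a,e} use ∅
  L2 def {u} use ∅
  L3 def {g,x,y} use ∅
  L4 def {a,y} use {a}
  L5 def {e,y} use {e}
  L6 def {u} use {u,x}
  L7 def {e} use {u}
  L8 def {x} use {a}

Liveness:
  L0 li=∅ lo=∅
  L1 li=∅ lo={a,e}
  L2 li={a,e} lo={a,e,u}
  L3 li={a,e,u} lo={a,e,u,x}
  L4 li={a,e,u,x} lo={a,e,u,x}
  L5 li={e} lo=∅
  L6 li={a,e,u,x} lo={a,e,u}
  L7 li={a,u} lo={a}
  L8 li={a} lo=∅

Interference:
  a: {e,g,u,x,y}
  e: {a,g,u,x,y}
  g: {a,e,u,x}
  u: {a,e,g,x,y}
  x: {a,e,g,u,y}
  y: {a,e,u,x}

Chromatic number:
  {a,e,g,u,x} pairwise interfere (5-clique) ⇒ χ ≥ 5
  assign a→r0 e→r1 g→r4 u→r2 x→r3 y→r4 — no edge inside a register ⇒ χ ≤ 5
  χ = 5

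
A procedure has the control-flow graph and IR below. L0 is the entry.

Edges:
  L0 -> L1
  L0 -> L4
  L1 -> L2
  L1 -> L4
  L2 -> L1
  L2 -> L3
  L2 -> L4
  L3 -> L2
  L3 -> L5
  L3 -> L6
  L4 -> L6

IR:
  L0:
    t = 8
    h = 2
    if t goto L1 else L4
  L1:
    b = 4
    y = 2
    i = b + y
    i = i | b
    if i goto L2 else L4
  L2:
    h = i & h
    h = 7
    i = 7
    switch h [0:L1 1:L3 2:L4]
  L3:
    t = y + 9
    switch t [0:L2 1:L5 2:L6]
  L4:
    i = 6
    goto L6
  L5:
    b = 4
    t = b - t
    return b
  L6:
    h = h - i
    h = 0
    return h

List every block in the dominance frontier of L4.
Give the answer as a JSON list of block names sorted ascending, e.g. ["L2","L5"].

idom tree: L1←L0 L2←L1 L3←L2 L4←L0 L5←L3 L6←L0
Join-block Dom:
  L1: preds {L0,L2}: {L0} ∩ {L0,L1,L2} = {L0}; idom=L0
  L2: preds {L1,L3}: {L0,L1} ∩ {L0,L1,L2,L3} = {L0,L1}; idom=L1
  L4: preds {L0,L1,L2}: {L0} ∩ {L0,L1} ∩ {L0,L1,L2} = {L0}; idom=L0
  L6: preds {L3,L4}: {L0,L1,L2,L3} ∩ {L0,L4} = {L0}; idom=L0

Frontier:
  L1←L0: walk · to L0
  L1←L2: walk L2→L1 to L0
  L2←L1: walk · to L1
  L2←L3: walk L3→L2 to L1
  L4←L0: walk · to L0
  L4←L1: walk L1 to L0
  L4←L2: walk L2→L1 to L0
  L6←L3: walk L3→L2→L1 to L0
  L6←L4: walk L4 to L0
  L0: DF=∅
  L1: DF={L1,L4,L6}
  L2: DF={L1,L2,L4,L6}
  L3: DF={L2,L6}
  L4: DF={L6}
  L5: DF=∅
  L6: DF=∅

DF(L4) = ["L6"]

Answer: ["L6"]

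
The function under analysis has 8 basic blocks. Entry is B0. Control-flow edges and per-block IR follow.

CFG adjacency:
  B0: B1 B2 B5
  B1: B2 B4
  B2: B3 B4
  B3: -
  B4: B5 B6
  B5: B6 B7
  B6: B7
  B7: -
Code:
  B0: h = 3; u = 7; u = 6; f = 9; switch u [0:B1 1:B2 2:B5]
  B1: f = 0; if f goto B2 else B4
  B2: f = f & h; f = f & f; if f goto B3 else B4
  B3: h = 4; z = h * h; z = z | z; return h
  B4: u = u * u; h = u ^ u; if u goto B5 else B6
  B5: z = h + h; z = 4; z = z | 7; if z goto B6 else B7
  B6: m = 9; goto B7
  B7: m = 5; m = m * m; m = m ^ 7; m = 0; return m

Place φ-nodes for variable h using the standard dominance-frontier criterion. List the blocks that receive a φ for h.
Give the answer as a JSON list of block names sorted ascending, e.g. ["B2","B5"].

idom tree: B1←B0 B2←B0 B3←B2 B4←B0 B5←B0 B6←B0 B7←B0
Dom at joins:
  B2: preds {B0,B1}: {B0} ∩ {B0,B1} = {B0}; idom=B0
  B4: preds {B1,B2}: {B0,B1} ∩ {B0,B2} = {B0}; idom=B0
  B5: preds {B0,B4}: {B0} ∩ {B0,B4} = {B0}; idom=B0
  B6: preds {B4,B5}: {B0,B4} ∩ {B0,B5} = {B0}; idom=B0
  B7: preds {B5,B6}: {B0,B5} ∩ {B0,B6} = {B0}; idom=B0

Frontier:
  B2←B0: walk · to B0
  B2←B1: walk B1 to B0
  B4←B1: walk B1 to B0
  B4←B2: walk B2 to B0
  B5←B0: walk · to B0
  B5←B4: walk B4 to B0
  B6←B4: walk B4 to B0
  B6←B5: walk B5 to B0
  B7←B5: walk B5 to B0
  B7←B6: walk B6 to B0
  B0: DF=∅
  B1: DF={B2,B4}
  B2: DF={B4}
  B3: DF=∅
  B4: DF={B5,B6}
  B5: DF={B6,B7}
  B6: DF={B7}
  B7: DF=∅

φ for h: defs {B0,B3,B4}
  DF⁺ = {B5,B6,B7}

Answer: ["B5", "B6", "B7"]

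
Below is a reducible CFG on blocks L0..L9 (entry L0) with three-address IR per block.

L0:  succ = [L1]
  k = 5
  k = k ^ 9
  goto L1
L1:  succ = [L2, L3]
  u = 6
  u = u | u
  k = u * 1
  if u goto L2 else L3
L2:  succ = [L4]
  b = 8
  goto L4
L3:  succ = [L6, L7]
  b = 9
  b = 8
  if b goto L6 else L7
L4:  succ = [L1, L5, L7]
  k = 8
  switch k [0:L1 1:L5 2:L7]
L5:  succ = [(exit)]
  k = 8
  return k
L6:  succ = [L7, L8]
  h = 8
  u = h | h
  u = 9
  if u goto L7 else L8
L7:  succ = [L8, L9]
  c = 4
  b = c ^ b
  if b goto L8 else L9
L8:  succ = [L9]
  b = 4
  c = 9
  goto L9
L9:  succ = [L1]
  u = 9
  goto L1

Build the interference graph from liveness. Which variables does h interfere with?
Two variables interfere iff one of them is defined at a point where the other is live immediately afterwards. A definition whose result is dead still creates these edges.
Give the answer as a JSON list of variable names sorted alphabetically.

Answer: ["b"]

Analysis:
def/use:
  L0: {k} / ∅
  L1: {k,u} / ∅
  L2: {b} / ∅
  L3: {b} / ∅
  L4: {k} / ∅
  L5: {k} / ∅
  L6: {h,u} / ∅
  L7: {b,c} / {b}
  L8: {b,c} / ∅
  L9: {u} / ∅

Liveness:
  L0 li=∅ lo=∅
  L1 li=∅ lo=∅
  L2 li=∅ lo={b}
  L3 li=∅ lo={b}
  L4 li={b} lo={b}
  L5 li=∅ lo=∅
  L6 li={b} lo={b}
  L7 li={b} lo=∅
  L8 li=∅ lo=∅
  L9 li=∅ lo=∅

Interference:
  b: {c,h,k,u}
  c: {b}
  h: {b}
  k: {b,u}
  u: {b,k}

N(h) = ["b"]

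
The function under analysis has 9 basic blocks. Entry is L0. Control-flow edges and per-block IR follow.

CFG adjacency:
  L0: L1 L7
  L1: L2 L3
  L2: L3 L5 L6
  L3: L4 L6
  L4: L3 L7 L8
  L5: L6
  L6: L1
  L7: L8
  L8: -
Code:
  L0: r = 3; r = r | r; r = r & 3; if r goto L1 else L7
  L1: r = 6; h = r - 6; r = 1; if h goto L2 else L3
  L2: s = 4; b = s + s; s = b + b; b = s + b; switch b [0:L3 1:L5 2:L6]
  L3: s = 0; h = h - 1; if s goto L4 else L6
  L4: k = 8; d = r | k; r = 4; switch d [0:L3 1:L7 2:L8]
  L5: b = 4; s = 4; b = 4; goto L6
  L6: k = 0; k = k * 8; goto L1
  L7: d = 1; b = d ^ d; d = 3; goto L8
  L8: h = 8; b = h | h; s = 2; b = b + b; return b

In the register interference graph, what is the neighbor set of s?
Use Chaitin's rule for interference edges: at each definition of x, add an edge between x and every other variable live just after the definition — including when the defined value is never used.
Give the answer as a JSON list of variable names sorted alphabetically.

Answer: ["b", "h", "r"]

Derivation:
Per-block:
  L0 def {r} use ∅
  L1 def {h,r} use ∅
  L2 def {b,s} use ∅
  L3 def {h,s} use {h}
  L4 def {d,k,r} use {r}
  L5 def {b,s} use ∅
  L6 def {k} use ∅
  L7 def {b,d} use ∅
  L8 def {b,h,s} use ∅

Live sets:
  L0 li=∅ lo=∅
  L1 li=∅ lo={h,r}
  L2 li={h,r} lo={h,r}
  L3 li={h,r} lo={h,r}
  L4 li={h,r} lo={h,r}
  L5 li=∅ lo=∅
  L6 li=∅ lo=∅
  L7 li=∅ lo=∅
  L8 li=∅ lo=∅

Interference:
  b — {h,r,s}
  d — {h,r}
  h — {b,d,k,r,s}
  k — {h,r}
  r — {b,d,h,k,s}
  s — {b,h,r}

N(s) = ["b", "h", "r"]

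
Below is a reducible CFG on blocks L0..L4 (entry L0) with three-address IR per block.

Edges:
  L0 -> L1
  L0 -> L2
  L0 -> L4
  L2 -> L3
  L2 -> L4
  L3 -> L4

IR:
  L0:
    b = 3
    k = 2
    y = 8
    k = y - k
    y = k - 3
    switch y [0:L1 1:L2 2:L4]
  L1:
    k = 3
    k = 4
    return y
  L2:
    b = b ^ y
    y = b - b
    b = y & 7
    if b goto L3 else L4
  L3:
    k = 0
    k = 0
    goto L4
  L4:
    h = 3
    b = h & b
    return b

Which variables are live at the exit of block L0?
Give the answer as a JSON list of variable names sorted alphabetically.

Answer: ["b", "y"]

Derivation:
Per-block:
  L0: def={b,k,y} ue=∅
  L1: def={k} ue={y}
  L2: def={b,y} ue={b,y}
  L3: def={k} ue=∅
  L4: def={b,h} ue={b}

Liveness:
  L0 li=∅ lo={b,y}
  L1 li={y} lo=∅
  L2 li={b,y} lo={b}
  L3 li={b} lo={b}
  L4 li={b} lo=∅

live-out(L0) = ["b", "y"]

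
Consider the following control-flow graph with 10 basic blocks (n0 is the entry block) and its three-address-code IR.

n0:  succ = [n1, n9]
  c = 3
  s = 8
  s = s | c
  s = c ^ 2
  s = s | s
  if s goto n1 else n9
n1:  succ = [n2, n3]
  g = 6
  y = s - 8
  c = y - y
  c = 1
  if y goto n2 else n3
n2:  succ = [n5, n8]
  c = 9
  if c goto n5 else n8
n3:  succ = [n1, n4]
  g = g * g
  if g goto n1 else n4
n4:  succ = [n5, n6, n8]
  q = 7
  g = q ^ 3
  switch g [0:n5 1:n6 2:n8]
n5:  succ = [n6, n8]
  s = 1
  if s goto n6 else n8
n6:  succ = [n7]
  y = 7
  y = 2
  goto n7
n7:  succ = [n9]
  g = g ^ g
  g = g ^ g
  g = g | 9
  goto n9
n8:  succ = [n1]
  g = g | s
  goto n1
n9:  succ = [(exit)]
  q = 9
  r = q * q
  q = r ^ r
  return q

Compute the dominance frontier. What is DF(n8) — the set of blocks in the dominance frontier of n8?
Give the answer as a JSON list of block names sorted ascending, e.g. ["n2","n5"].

Answer: ["n1"]

Derivation:
idom tree: n1←n0 n2←n1 n3←n1 n4←n3 n5←n1 n6←n1 n7←n6 n8←n1 n9←n0
Join-block Dom:
  n1: preds {n0,n3,n8}: {n0} ∩ {n0,n1,n3} ∩ {n0,n1,n8} = {n0}; idom=n0
  n5: preds {n2,n4}: {n0,n1,n2} ∩ {n0,n1,n3,n4} = {n0,n1}; idom=n1
  n6: preds {n4,n5}: {n0,n1,n3,n4} ∩ {n0,n1,n5} = {n0,n1}; idom=n1
  n8: preds {n2,n4,n5}: {n0,n1,n2} ∩ {n0,n1,n3,n4} ∩ {n0,n1,n5} = {n0,n1}; idom=n1
  n9: preds {n0,n7}: {n0} ∩ {n0,n1,n6,n7} = {n0}; idom=n0

DF derivation:
  n1←n0: walk · to n0
  n1←n3: walk n3→n1 to n0
  n1←n8: walk n8→n1 to n0
  n5←n2: walk n2 to n1
  n5←n4: walk n4→n3 to n1
  n6←n4: walk n4→n3 to n1
  n6←n5: walk n5 to n1
  n8←n2: walk n2 to n1
  n8←n4: walk n4→n3 to n1
  n8←n5: walk n5 to n1
  n9←n0: walk · to n0
  n9←n7: walk n7→n6→n1 to n0
  n0: DF=∅
  n1: DF={n1,n9}
  n2: DF={n5,n8}
  n3: DF={n1,n5,n6,n8}
  n4: DF={n5,n6,n8}
  n5: DF={n6,n8}
  n6: DF={n9}
  n7: DF={n9}
  n8: DF={n1}
  n9: DF=∅

DF(n8) = ["n1"]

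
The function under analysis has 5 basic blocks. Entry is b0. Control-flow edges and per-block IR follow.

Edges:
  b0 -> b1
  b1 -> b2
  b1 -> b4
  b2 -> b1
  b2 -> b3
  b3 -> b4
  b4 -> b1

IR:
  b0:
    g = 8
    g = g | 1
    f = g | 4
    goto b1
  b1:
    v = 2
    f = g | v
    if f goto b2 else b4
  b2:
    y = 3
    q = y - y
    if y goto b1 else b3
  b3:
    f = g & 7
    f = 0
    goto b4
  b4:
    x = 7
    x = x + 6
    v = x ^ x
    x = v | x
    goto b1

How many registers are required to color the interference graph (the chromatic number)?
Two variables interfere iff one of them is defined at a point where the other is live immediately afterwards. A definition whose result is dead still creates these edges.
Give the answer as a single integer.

Per-block:
  b0: def={f,g} ue=∅
  b1: def={f,v} ue={g}
  b2: def={q,y} ue=∅
  b3: def={f} ue={g}
  b4: def={v,x} ue=∅

Live sets:
  b0: in=∅ out={g}
  b1: in={g} out={g}
  b2: in={g} out={g}
  b3: in={g} out={g}
  b4: in={g} out={g}

Conflict graph:
  f — {g}
  g — {f,q,v,x,y}
  q — {g,y}
  v — {g,x}
  x — {g,v}
  y — {g,q}

Colouring:
  clique {g,q,y} ⇒ need ≥ 3
  assign f→r1 g→r0 q→r1 v→r1 x→r2 y→r2 — no edge inside a register ⇒ χ ≤ 3
  χ = 3

Answer: 3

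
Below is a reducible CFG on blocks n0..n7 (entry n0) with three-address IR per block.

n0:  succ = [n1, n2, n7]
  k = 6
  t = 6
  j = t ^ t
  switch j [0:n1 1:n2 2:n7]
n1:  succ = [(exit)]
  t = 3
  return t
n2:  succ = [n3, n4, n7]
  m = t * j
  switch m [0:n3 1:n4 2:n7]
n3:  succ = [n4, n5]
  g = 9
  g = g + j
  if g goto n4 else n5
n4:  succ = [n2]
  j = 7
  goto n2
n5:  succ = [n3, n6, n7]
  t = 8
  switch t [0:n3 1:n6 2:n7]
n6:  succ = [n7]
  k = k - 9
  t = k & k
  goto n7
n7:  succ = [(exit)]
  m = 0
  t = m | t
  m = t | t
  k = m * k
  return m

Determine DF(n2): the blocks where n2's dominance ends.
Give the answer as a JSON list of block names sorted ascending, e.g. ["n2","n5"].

Answer: ["n2", "n7"]

Working:
idom tree: n1←n0 n2←n0 n3←n2 n4←n2 n5←n3 n6←n5 n7←n0
Join-block Dom:
  n2: preds {n0,n4}: {n0} ∩ {n0,n2,n4} = {n0}; idom=n0
  n3: preds {n2,n5}: {n0,n2} ∩ {n0,n2,n3,n5} = {n0,n2}; idom=n2
  n4: preds {n2,n3}: {n0,n2} ∩ {n0,n2,n3} = {n0,n2}; idom=n2
  n7: preds {n0,n2,n5,n6}: {n0} ∩ {n0,n2} ∩ {n0,n2,n3,n5} ∩ {n0,n2,n3,n5,n6} = {n0}; idom=n0

DF derivation:
  n2←n0: walk · to n0
  n2←n4: walk n4→n2 to n0
  n3←n2: walk · to n2
  n3←n5: walk n5→n3 to n2
  n4←n2: walk · to n2
  n4←n3: walk n3 to n2
  n7←n0: walk · to n0
  n7←n2: walk n2 to n0
  n7←n5: walk n5→n3→n2 to n0
  n7←n6: walk n6→n5→n3→n2 to n0
  n0 → ∅
  n1 → ∅
  n2 → {n2,n7}
  n3 → {n3,n4,n7}
  n4 → {n2}
  n5 → {n3,n7}
  n6 → {n7}
  n7 → ∅

DF(n2) = ["n2", "n7"]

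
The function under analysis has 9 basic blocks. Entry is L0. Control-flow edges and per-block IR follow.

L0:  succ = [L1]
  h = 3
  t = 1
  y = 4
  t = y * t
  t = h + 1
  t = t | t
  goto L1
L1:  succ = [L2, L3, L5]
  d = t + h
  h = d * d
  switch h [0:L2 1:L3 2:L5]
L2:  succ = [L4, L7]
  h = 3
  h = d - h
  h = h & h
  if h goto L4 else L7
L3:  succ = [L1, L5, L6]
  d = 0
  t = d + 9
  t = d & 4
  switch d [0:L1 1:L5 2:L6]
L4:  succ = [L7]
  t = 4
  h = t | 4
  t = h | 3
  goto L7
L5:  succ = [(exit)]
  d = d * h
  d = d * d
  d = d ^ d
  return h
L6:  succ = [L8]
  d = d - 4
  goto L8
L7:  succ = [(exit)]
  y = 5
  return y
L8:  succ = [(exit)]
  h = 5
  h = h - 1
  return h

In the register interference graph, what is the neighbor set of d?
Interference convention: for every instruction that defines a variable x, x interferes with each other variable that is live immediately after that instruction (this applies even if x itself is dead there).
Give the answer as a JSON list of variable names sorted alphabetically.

Answer: ["h", "t"]

Analysis:
Per-block:
  L0 def {h,t,y} use ∅
  L1 def {d,h} use {h,t}
  L2 def {h} use {d}
  L3 def {d,t} use ∅
  L4 def {h,t} use ∅
  L5 def {d} use {d,h}
  L6 def {d} use {d}
  L7 def {y} use ∅
  L8 def {h} use ∅

Backward fixpoint:
  L0: in=∅ out={h,t}
  L1: in={h,t} out={d,h}
  L2: in={d} out=∅
  L3: in={h} out={d,h,t}
  L4: in=∅ out=∅
  L5: in={d,h} out=∅
  L6: in={d} out=∅
  L7: in=∅ out=∅
  L8: in=∅ out=∅

Conflict graph:
  d — {h,t}
  h — {d,t,y}
  t — {d,h,y}
  y — {h,t}

N(d) = ["h", "t"]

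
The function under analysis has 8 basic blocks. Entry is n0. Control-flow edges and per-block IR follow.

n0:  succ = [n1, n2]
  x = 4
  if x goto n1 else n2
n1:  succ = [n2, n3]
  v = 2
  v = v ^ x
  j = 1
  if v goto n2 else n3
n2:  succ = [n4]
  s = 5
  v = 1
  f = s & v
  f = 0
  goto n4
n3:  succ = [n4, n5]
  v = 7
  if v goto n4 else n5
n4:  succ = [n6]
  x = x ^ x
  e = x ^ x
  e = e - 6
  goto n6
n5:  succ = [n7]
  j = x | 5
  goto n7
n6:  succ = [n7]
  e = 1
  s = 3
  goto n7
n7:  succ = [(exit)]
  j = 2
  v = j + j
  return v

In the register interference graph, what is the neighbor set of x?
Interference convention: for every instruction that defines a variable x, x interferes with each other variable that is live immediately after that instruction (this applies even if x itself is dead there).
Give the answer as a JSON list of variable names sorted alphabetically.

Block summaries:
  n0 def {x} use ∅
  n1 def {j,v} use {x}
  n2 def {f,s,v} use ∅
  n3 def {v} use ∅
  n4 def {e,x} use {x}
  n5 def {j} use {x}
  n6 def {e,s} use ∅
  n7 def {j,v} use ∅

Live sets:
  n0: in=∅ out={x}
  n1: in={x} out={x}
  n2: in={x} out={x}
  n3: in={x} out={x}
  n4: in={x} out=∅
  n5: in={x} out=∅
  n6: in=∅ out=∅
  n7: in=∅ out=∅

Interference:
  e↔∅
  f↔{x}
  j↔{v,x}
  s↔{v,x}
  v↔{j,s,x}
  x↔{f,j,s,v}

N(x) = ["f", "j", "s", "v"]

Answer: ["f", "j", "s", "v"]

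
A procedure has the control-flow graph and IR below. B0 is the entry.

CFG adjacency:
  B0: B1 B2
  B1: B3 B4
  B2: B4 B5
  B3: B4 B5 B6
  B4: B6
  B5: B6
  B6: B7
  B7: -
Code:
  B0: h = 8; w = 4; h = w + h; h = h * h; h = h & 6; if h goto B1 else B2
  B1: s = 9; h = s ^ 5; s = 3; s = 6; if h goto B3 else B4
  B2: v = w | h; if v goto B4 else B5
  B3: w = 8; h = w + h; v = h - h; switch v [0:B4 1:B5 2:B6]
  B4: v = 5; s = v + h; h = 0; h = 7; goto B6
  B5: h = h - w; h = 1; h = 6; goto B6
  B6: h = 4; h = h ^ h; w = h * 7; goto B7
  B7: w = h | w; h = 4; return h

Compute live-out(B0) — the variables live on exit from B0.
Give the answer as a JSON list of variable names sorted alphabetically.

Per-block:
  B0 def {h,w} use ∅
  B1 def {h,s} use ∅
  B2 def {v} use {h,w}
  B3 def {h,v,w} use {h}
  B4 def {h,s,v} use {h}
  B5 def {h} use {h,w}
  B6 def {h,w} use ∅
  B7 def {h,w} use {h,w}

Liveness:
  live B0: ∅→{h,w}
  live B1: ∅→{h}
  live B2: {h,w}→{h,w}
  live B3: {h}→{h,w}
  live B4: {h}→∅
  live B5: {h,w}→∅
  live B6: ∅→{h,w}
  live B7: {h,w}→∅

live-out(B0) = ["h", "w"]

Answer: ["h", "w"]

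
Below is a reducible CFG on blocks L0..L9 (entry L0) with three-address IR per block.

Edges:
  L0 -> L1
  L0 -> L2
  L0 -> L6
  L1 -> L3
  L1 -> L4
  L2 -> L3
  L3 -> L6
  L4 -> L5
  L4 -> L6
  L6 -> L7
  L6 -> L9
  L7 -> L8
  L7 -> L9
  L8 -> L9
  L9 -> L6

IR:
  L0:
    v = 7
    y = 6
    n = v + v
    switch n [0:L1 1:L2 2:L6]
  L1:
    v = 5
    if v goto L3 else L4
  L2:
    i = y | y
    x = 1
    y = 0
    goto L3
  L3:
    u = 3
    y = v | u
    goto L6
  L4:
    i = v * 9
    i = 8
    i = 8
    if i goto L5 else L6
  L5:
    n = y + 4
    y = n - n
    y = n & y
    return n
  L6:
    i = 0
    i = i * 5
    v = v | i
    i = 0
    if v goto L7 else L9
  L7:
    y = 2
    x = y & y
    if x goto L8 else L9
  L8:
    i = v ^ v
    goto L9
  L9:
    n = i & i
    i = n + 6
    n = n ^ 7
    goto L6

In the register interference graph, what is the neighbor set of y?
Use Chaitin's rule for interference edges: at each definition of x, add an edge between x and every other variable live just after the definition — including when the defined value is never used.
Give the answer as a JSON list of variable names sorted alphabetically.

Answer: ["i", "n", "v"]

Working:
def/use:
  L0 def {n,v,y} use ∅
  L1 def {v} use ∅
  L2 def {i,x,y} use {y}
  L3 def {u,y} use {v}
  L4 def {i} use {v}
  L5 def {n,y} use {y}
  L6 def {i,v} use {v}
  L7 def {x,y} use ∅
  L8 def {i} use {v}
  L9 def {i,n} use {i}

Backward fixpoint:
  L0: in=∅ out={v,y}
  L1: in={y} out={v,y}
  L2: in={v,y} out={v}
  L3: in={v} out={v}
  L4: in={v,y} out={v,y}
  L5: in={y} out=∅
  L6: in={v} out={i,v}
  L7: in={i,v} out={i,v}
  L8: in={v} out={i,v}
  L9: in={i,v} out={v}

Conflict graph:
  i: {n,v,x,y}
  n: {i,v,y}
  u: {v}
  v: {i,n,u,x,y}
  x: {i,v}
  y: {i,n,v}

N(y) = ["i", "n", "v"]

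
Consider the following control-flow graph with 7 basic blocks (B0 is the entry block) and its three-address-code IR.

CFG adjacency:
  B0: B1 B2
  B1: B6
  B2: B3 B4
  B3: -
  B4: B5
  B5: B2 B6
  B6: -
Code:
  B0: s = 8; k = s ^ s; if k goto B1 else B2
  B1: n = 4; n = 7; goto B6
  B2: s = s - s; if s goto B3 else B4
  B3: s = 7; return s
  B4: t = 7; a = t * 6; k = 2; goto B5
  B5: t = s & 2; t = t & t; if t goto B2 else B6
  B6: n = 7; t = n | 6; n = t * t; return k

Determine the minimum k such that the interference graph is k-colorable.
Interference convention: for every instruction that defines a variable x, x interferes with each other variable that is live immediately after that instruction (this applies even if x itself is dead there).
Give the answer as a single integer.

def/use:
  B0: {k,s} / ∅
  B1: {n} / ∅
  B2: {s} / {s}
  B3: {s} / ∅
  B4: {a,k,t} / ∅
  B5: {t} / {s}
  B6: {n,t} / {k}

Liveness:
  live B0: ∅→{k,s}
  live B1: {k}→{k}
  live B2: {s}→{s}
  live B3: ∅→∅
  live B4: {s}→{k,s}
  live B5: {k,s}→{k,s}
  live B6: {k}→∅

Interference:
  a — {s}
  k — {n,s,t}
  n — {k}
  s — {a,k,t}
  t — {k,s}

Registers:
  {k,s,t} pairwise interfere (3-clique) ⇒ χ ≥ 3
  3-colouring: R0={a,k}  R1={n,s}  R2={t}
  χ = 3

Answer: 3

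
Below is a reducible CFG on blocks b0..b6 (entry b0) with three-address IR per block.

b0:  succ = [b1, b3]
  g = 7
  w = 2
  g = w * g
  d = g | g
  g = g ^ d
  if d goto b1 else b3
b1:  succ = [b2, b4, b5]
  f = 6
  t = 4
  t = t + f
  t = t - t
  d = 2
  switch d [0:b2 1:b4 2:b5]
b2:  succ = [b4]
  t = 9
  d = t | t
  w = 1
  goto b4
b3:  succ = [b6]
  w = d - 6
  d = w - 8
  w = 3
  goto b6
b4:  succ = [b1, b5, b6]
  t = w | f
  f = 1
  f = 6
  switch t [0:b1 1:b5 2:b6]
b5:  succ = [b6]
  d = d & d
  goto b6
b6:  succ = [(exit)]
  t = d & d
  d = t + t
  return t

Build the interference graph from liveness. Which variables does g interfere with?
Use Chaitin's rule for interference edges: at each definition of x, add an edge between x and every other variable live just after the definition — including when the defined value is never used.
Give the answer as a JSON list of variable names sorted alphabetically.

Answer: ["d", "w"]

Analysis:
def/use:
  b0 def {d,g,w} use ∅
  b1 def {d,f,t} use ∅
  b2 def {d,t,w} use ∅
  b3 def {d,w} use {d}
  b4 def {f,t} use {f,w}
  b5 def {d} use {d}
  b6 def {d,t} use {d}

Liveness:
  live b0: ∅→{d,w}
  live b1: {w}→{d,f,w}
  live b2: {f}→{d,f,w}
  live b3: {d}→{d}
  live b4: {d,f,w}→{d,w}
  live b5: {d}→{d}
  live b6: {d}→∅

Interfere edges:
  d — {f,g,t,w}
  f — {d,t,w}
  g — {d,w}
  t — {d,f,w}
  w — {d,f,g,t}

N(g) = ["d", "w"]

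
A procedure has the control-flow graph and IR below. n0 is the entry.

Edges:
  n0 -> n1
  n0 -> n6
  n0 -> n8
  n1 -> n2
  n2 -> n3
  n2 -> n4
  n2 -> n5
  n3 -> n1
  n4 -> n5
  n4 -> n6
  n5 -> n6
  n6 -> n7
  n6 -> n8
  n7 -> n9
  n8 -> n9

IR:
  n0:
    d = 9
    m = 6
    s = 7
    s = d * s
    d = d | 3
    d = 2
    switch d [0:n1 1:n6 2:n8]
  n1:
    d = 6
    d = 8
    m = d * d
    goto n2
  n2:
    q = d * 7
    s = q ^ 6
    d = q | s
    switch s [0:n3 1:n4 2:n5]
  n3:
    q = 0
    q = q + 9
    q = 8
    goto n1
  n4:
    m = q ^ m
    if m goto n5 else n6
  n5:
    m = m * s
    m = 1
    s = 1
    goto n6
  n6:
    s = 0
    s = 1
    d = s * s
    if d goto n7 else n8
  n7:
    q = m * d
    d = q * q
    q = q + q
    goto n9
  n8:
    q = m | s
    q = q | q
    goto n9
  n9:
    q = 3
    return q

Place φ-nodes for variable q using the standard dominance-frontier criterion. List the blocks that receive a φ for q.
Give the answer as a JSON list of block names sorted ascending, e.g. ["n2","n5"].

Answer: ["n1", "n6", "n8", "n9"]

Derivation:
idom tree: n1←n0 n2←n1 n3←n2 n4←n2 n5←n2 n6←n0 n7←n6 n8←n0 n9←n0
Dom at joins:
  n1: preds {n0,n3}: {n0} ∩ {n0,n1,n2,n3} = {n0}; idom=n0
  n5: preds {n2,n4}: {n0,n1,n2} ∩ {n0,n1,n2,n4} = {n0,n1,n2}; idom=n2
  n6: preds {n0,n4,n5}: {n0} ∩ {n0,n1,n2,n4} ∩ {n0,n1,n2,n5} = {n0}; idom=n0
  n8: preds {n0,n6}: {n0} ∩ {n0,n6} = {n0}; idom=n0
  n9: preds {n7,n8}: {n0,n6,n7} ∩ {n0,n8} = {n0}; idom=n0

DF derivation:
  join n1 pred n0: · stop@n0
  join n1 pred n3: n3→n2→n1 stop@n0
  join n5 pred n2: · stop@n2
  join n5 pred n4: n4 stop@n2
  join n6 pred n0: · stop@n0
  join n6 pred n4: n4→n2→n1 stop@n0
  join n6 pred n5: n5→n2→n1 stop@n0
  join n8 pred n0: · stop@n0
  join n8 pred n6: n6 stop@n0
  join n9 pred n7: n7→n6 stop@n0
  join n9 pred n8: n8 stop@n0
  DF(n0)=∅
  DF(n1)={n1,n6}
  DF(n2)={n1,n6}
  DF(n3)={n1}
  DF(n4)={n5,n6}
  DF(n5)={n6}
  DF(n6)={n8,n9}
  DF(n7)={n9}
  DF(n8)={n9}
  DF(n9)=∅

φ for q: defs {n2,n3,n7,n8,n9}
  DF⁺ = {n1,n6,n8,n9}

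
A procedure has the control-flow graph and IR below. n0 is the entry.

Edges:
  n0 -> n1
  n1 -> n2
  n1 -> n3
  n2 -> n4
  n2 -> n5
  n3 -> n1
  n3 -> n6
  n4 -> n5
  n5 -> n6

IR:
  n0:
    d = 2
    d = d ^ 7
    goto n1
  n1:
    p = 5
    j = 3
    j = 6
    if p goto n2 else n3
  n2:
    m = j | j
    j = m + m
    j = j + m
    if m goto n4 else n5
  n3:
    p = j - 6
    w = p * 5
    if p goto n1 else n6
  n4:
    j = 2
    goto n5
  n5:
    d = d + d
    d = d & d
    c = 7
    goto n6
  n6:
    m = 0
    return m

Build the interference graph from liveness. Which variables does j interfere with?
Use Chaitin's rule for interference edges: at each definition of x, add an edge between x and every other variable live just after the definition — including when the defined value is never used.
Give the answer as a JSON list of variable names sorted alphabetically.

Block summaries:
  n0: def={d} ue=∅
  n1: def={j,p} ue=∅
  n2: def={j,m} ue={j}
  n3: def={p,w} ue={j}
  n4: def={j} ue=∅
  n5: def={c,d} ue={d}
  n6: def={m} ue=∅

Live sets:
  n0 li=∅ lo={d}
  n1 li={d} lo={d,j}
  n2 li={d,j} lo={d}
  n3 li={d,j} lo={d}
  n4 li={d} lo={d}
  n5 li={d} lo=∅
  n6 li=∅ lo=∅

Conflict graph:
  c↔∅
  d↔{j,m,p,w}
  j↔{d,m,p}
  m↔{d,j}
  p↔{d,j,w}
  w↔{d,p}

N(j) = ["d", "m", "p"]

Answer: ["d", "m", "p"]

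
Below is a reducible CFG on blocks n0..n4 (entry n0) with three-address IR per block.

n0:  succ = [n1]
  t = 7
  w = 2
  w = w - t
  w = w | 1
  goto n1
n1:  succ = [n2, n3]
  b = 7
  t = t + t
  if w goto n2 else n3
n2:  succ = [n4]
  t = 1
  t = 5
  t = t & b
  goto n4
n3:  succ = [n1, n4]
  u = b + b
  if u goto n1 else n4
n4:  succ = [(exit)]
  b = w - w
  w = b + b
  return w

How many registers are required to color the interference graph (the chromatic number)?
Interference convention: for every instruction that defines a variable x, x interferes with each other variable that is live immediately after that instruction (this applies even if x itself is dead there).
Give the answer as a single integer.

Answer: 3

Working:
Per-block:
  n0: {t,w} / ∅
  n1: {b,t} / {t,w}
  n2: {t} / {b}
  n3: {u} / {b}
  n4: {b,w} / {w}

Liveness:
  n0: in=∅ out={t,w}
  n1: in={t,w} out={b,t,w}
  n2: in={b,w} out={w}
  n3: in={b,t,w} out={t,w}
  n4: in={w} out=∅

Interfere edges:
  b — {t,w}
  t — {b,u,w}
  u — {t,w}
  w — {b,t,u}

Registers:
  {b,t,w} pairwise interfere (3-clique) ⇒ χ ≥ 3
  assign b→R2 t→R0 u→R2 w→R1 — no edge inside a register ⇒ χ ≤ 3
  χ = 3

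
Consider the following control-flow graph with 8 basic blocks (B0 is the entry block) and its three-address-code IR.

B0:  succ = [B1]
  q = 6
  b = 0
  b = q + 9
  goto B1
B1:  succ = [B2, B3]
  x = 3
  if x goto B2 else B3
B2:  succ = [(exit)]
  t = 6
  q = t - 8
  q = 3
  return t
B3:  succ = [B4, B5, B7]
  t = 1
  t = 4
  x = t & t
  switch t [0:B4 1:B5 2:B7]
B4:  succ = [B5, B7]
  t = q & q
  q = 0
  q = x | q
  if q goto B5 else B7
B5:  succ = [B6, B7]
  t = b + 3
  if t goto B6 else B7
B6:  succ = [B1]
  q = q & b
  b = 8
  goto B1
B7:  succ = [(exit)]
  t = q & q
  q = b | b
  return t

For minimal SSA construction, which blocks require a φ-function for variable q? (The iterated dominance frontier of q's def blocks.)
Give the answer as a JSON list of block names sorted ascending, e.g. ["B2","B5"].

idom tree: B1←B0 B2←B1 B3←B1 B4←B3 B5←B3 B6←B5 B7←B3
Dom∩ at merges:
  B1: preds {B0,B6}: {B0} ∩ {B0,B1,B3,B5,B6} = {B0}; idom=B0
  B5: preds {B3,B4}: {B0,B1,B3} ∩ {B0,B1,B3,B4} = {B0,B1,B3}; idom=B3
  B7: preds {B3,B4,B5}: {B0,B1,B3} ∩ {B0,B1,B3,B4} ∩ {B0,B1,B3,B5} = {B0,B1,B3}; idom=B3

Frontier:
  B1←B0: walk · to B0
  B1←B6: walk B6→B5→B3→B1 to B0
  B5←B3: walk · to B3
  B5←B4: walk B4 to B3
  B7←B3: walk · to B3
  B7←B4: walk B4 to B3
  B7←B5: walk B5 to B3
  B0: DF=∅
  B1: DF={B1}
  B2: DF=∅
  B3: DF={B1}
  B4: DF={B5,B7}
  B5: DF={B1,B7}
  B6: DF={B1}
  B7: DF=∅

φ for q: defs {B0,B2,B4,B6,B7}
  DF⁺ = {B1,B5,B7}

Answer: ["B1", "B5", "B7"]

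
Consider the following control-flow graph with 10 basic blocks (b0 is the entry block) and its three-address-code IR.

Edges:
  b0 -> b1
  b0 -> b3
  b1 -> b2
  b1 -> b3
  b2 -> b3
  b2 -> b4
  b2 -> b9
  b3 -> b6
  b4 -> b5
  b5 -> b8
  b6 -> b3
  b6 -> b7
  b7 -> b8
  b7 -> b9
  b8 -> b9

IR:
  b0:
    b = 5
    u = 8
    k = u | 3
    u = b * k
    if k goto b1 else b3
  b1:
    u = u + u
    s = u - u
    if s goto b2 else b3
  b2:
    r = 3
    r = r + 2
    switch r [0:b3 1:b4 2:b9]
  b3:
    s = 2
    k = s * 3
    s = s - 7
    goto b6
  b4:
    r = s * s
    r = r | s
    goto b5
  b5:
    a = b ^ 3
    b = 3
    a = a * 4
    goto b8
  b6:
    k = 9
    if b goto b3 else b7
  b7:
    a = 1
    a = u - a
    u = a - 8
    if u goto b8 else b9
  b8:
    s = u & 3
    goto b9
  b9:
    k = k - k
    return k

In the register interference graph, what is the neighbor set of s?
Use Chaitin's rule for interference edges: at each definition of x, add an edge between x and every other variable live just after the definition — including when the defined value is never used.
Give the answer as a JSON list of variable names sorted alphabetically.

Block summaries:
  b0: {b,k,u} / ∅
  b1: {s,u} / {u}
  b2: {r} / ∅
  b3: {k,s} / ∅
  b4: {r} / {s}
  b5: {a,b} / {b}
  b6: {k} / {b}
  b7: {a,u} / {u}
  b8: {s} / {u}
  b9: {k} / {k}

Liveness:
  live b0: ∅→{b,k,u}
  live b1: {b,k,u}→{b,k,s,u}
  live b2: {b,k,s,u}→{b,k,s,u}
  live b3: {b,u}→{b,u}
  live b4: {b,k,s,u}→{b,k,u}
  live b5: {b,k,u}→{k,u}
  live b6: {b,u}→{b,k,u}
  live b7: {k,u}→{k,u}
  live b8: {k,u}→{k}
  live b9: {k}→∅

Conflict graph:
  a — {b,k,u}
  b — {a,k,r,s,u}
  k — {a,b,r,s,u}
  r — {b,k,s,u}
  s — {b,k,r,u}
  u — {a,b,k,r,s}

N(s) = ["b", "k", "r", "u"]

Answer: ["b", "k", "r", "u"]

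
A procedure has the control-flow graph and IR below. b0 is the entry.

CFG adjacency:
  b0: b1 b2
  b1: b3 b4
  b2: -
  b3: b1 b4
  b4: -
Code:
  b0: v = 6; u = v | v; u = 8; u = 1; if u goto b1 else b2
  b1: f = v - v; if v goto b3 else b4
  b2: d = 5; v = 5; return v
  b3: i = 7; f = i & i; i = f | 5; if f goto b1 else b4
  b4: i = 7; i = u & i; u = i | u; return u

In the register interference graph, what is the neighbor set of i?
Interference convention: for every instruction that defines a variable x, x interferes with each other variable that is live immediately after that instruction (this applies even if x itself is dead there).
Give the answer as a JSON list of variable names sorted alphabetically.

Answer: ["f", "u", "v"]

Derivation:
Per-block:
  b0: def={u,v} ue=∅
  b1: def={f} ue={v}
  b2: def={d,v} ue=∅
  b3: def={f,i} ue=∅
  b4: def={i,u} ue={u}

Live sets:
  live b0: ∅→{u,v}
  live b1: {u,v}→{u,v}
  live b2: ∅→∅
  live b3: {u,v}→{u,v}
  live b4: {u}→∅

Conflict graph:
  d: ∅
  f: {i,u,v}
  i: {f,u,v}
  u: {f,i,v}
  v: {f,i,u}

N(i) = ["f", "u", "v"]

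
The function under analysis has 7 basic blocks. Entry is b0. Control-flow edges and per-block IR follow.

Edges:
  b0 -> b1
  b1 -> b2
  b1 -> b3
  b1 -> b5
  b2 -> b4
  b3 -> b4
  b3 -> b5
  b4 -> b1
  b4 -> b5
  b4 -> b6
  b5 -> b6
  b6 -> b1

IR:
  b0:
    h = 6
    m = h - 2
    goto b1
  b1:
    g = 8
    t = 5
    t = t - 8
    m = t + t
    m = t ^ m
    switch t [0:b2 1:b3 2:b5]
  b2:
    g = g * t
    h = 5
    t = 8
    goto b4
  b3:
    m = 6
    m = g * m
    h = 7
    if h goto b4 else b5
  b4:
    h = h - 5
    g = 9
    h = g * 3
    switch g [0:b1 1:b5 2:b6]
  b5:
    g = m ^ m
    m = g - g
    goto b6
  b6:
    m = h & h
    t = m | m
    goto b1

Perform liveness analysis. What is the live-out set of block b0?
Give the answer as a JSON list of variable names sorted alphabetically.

Answer: ["h"]

Analysis:
Per-block:
  b0: {h,m} / ∅
  b1: {g,m,t} / ∅
  b2: {g,h,t} / {g,t}
  b3: {h,m} / {g}
  b4: {g,h} / {h}
  b5: {g,m} / {m}
  b6: {m,t} / {h}

Backward fixpoint:
  b0 li=∅ lo={h}
  b1 li={h} lo={g,h,m,t}
  b2 li={g,m,t} lo={h,m}
  b3 li={g} lo={h,m}
  b4 li={h,m} lo={h,m}
  b5 li={h,m} lo={h}
  b6 li={h} lo={h}

live-out(b0) = ["h"]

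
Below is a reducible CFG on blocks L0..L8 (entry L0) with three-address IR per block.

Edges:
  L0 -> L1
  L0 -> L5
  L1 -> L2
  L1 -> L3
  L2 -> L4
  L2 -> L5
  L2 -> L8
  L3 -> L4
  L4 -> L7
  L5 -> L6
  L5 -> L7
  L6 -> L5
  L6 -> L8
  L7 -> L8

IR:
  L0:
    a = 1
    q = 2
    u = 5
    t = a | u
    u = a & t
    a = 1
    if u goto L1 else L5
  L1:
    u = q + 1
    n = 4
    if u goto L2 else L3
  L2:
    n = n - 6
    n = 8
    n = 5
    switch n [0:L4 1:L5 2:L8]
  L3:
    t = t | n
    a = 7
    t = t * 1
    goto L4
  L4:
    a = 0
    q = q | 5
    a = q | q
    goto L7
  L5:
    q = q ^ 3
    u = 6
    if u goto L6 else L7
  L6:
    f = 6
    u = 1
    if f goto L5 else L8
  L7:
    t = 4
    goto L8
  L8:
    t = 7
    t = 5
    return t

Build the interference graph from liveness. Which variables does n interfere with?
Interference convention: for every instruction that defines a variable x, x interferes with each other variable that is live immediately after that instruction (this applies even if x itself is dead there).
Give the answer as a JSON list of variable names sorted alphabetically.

Answer: ["q", "t", "u"]

Analysis:
Per-block:
  L0: {a,q,t,u} / ∅
  L1: {n,u} / {q}
  L2: {n} / {n}
  L3: {a,t} / {n,t}
  L4: {a,q} / {q}
  L5: {q,u} / {q}
  L6: {f,u} / ∅
  L7: {t} / ∅
  L8: {t} / ∅

Liveness:
  L0 li=∅ lo={q,t}
  L1 li={q,t} lo={n,q,t}
  L2 li={n,q} lo={q}
  L3 li={n,q,t} lo={q}
  L4 li={q} lo=∅
  L5 li={q} lo={q}
  L6 li={q} lo={q}
  L7 li=∅ lo=∅
  L8 li=∅ lo=∅

Conflict graph:
  a: {q,t,u}
  f: {q,u}
  n: {q,t,u}
  q: {a,f,n,t,u}
  t: {a,n,q,u}
  u: {a,f,n,q,t}

N(n) = ["q", "t", "u"]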